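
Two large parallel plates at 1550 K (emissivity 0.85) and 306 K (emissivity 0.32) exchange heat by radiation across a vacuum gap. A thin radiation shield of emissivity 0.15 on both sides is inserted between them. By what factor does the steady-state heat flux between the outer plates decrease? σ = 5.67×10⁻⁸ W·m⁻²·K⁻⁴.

Without shield: q₀ = σΔ(T⁴)/(1/ε₁+1/ε₂−1) with denominator 3.301.
With shield the two gaps are in series; the resistances add: (1/ε₁+1/ε_s−1)+(1/ε_s+1/ε₂−1) = 6.843+8.792 = 15.63.
Heat-flux ratio q₀/q = 15.63/3.301.

factor ≈ 4.74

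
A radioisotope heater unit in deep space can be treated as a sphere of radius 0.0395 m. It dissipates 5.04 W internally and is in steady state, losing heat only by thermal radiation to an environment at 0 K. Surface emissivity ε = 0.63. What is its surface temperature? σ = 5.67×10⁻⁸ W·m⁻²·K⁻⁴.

T ≈ 291 K

Steady state: internal power = radiated power, P = εσA T⁴.
Radiating area A = 4πr² = 0.01961 m².
T⁴ = P/(εσA) = 5.04/(0.63·5.67×10⁻⁸·0.01961) = 7.196×10⁹ K⁴.
T = (7.196×10⁹)^(1/4).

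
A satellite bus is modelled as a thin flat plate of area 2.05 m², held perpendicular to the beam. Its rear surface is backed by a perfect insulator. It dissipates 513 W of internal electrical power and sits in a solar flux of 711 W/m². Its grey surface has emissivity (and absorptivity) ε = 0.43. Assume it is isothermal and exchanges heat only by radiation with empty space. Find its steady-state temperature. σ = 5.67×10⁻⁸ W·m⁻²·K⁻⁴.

At steady state, absorbed solar power + internal power = radiated power.
Absorbed: α·S·A_cross = 0.43·711·2.050 = 626.7 W (cross-section A).
Total input = 626.7 + 513 = 1140 W.
Radiated: εσ·A_surf·T⁴ with A_surf = A = 2.050 m².
T⁴ = 1140/(0.43·5.67×10⁻⁸·2.050) = 2.280×10¹⁰ K⁴.

T ≈ 389 K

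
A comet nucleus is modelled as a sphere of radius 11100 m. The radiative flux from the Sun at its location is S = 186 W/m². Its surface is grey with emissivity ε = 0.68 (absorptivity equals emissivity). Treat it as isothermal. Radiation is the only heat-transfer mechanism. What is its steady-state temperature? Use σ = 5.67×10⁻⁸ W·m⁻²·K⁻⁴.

T ≈ 169 K

At equilibrium, absorbed power = emitted power.
Absorbing cross-section = πr² = 3.871×10⁸ m²; emitting surface = 4πr² = 1.548×10⁹ m² (ratio 4).
εS·A_cross = εσ·A_surf·T⁴  ⇒  T⁴ = S/(4σ)   (ε cancels).
T⁴ = 186/(4·5.67×10⁻⁸) = 8.201×10⁸ K⁴.
T = (8.201×10⁸)^(1/4).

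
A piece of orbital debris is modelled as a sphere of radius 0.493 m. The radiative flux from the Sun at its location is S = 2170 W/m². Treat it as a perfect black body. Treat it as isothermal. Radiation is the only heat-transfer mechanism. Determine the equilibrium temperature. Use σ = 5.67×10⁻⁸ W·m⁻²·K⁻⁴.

At equilibrium, absorbed power = emitted power.
Absorbing cross-section = πr² = 0.7636 m²; emitting surface = 4πr² = 3.054 m² (ratio 4).
S·A_cross = εσ·A_surf·T⁴  ⇒  T⁴ = S/(4σ).
T⁴ = 1.00·2170/(4·5.67×10⁻⁸) = 9.568×10⁹ K⁴.
T = (9.568×10⁹)^(1/4).

T ≈ 313 K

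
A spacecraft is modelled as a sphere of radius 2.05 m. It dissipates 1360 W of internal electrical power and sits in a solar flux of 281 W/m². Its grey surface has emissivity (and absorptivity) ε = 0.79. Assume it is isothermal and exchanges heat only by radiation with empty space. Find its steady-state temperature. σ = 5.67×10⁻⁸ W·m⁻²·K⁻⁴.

T ≈ 206 K

At steady state, absorbed solar power + internal power = radiated power.
Absorbed: α·S·A_cross = 0.79·281·13.20 = 2931 W (cross-section πr²).
Total input = 2931 + 1360 = 4291 W.
Radiated: εσ·A_surf·T⁴ with A_surf = 4πr² = 52.81 m².
T⁴ = 4291/(0.79·5.67×10⁻⁸·52.81) = 1.814×10⁹ K⁴.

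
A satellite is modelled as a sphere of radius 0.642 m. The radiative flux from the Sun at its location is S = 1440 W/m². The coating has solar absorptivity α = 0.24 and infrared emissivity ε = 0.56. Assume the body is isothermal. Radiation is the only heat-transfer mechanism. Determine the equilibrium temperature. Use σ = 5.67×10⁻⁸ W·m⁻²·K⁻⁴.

At equilibrium, absorbed power = emitted power.
Absorbing cross-section = πr² = 1.295 m²; emitting surface = 4πr² = 5.179 m² (ratio 4).
αS·A_cross = εσ·A_surf·T⁴  ⇒  T⁴ = αS/(ε·4σ).
T⁴ = 0.240·1440/(0.56·4·5.67×10⁻⁸) = 2.721×10⁹ K⁴.
T = (2.721×10⁹)^(1/4).

T ≈ 228 K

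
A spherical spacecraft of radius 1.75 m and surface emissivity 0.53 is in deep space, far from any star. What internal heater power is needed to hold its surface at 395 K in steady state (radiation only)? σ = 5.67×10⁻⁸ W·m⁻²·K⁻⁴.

P ≈ 28200 W

P = εσ·4πr²·T⁴.
4πr² = 38.48 m²; T⁴ = 2.434×10¹⁰ K⁴.
P = 0.53·5.67×10⁻⁸·38.48·2.434×10¹⁰.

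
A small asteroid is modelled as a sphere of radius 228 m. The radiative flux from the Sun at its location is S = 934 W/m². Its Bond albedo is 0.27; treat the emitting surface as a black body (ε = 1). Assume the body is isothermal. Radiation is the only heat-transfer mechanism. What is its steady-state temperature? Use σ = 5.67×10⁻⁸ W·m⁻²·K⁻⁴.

At equilibrium, absorbed power = emitted power.
Absorbing cross-section = πr² = 1.633×10⁵ m²; emitting surface = 4πr² = 6.533×10⁵ m² (ratio 4).
(1−a)S·A_cross = εσ·A_surf·T⁴  ⇒  T⁴ = (1−a)S/(4σ).
T⁴ = 0.730·934/(4·5.67×10⁻⁸) = 3.006×10⁹ K⁴.
T = (3.006×10⁹)^(1/4).

T ≈ 234 K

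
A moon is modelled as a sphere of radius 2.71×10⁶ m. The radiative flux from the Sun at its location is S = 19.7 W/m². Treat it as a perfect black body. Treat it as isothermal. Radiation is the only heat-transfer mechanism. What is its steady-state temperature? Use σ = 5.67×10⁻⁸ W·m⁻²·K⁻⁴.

At equilibrium, absorbed power = emitted power.
Absorbing cross-section = πr² = 2.307×10¹³ m²; emitting surface = 4πr² = 9.229×10¹³ m² (ratio 4).
S·A_cross = εσ·A_surf·T⁴  ⇒  T⁴ = S/(4σ).
T⁴ = 1.00·19.7/(4·5.67×10⁻⁸) = 8.686×10⁷ K⁴.
T = (8.686×10⁷)^(1/4).

T ≈ 96.5 K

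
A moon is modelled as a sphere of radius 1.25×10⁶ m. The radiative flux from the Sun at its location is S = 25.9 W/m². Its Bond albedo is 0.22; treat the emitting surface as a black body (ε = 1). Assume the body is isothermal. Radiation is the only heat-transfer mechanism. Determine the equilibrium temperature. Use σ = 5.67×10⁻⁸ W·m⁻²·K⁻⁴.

At equilibrium, absorbed power = emitted power.
Absorbing cross-section = πr² = 4.909×10¹² m²; emitting surface = 4πr² = 1.963×10¹³ m² (ratio 4).
(1−a)S·A_cross = εσ·A_surf·T⁴  ⇒  T⁴ = (1−a)S/(4σ).
T⁴ = 0.780·25.9/(4·5.67×10⁻⁸) = 8.907×10⁷ K⁴.
T = (8.907×10⁷)^(1/4).

T ≈ 97.1 K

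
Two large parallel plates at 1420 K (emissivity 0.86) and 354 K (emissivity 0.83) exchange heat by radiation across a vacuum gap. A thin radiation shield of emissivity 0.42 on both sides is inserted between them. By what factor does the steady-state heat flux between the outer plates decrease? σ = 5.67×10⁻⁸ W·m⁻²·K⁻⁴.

Without shield: q₀ = σΔ(T⁴)/(1/ε₁+1/ε₂−1) with denominator 1.368.
With shield the two gaps are in series; the resistances add: (1/ε₁+1/ε_s−1)+(1/ε_s+1/ε₂−1) = 2.544+2.586 = 5.130.
Heat-flux ratio q₀/q = 5.130/1.368.

factor ≈ 3.75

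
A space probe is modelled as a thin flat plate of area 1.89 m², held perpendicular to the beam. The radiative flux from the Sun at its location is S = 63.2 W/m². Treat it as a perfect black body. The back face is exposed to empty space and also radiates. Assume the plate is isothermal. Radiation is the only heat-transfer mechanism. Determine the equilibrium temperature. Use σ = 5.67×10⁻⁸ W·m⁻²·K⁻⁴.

T ≈ 154 K

At equilibrium, absorbed power = emitted power.
Absorbing cross-section = A = 1.890 m²; emitting surface = 2A = 3.780 m² (ratio 2).
S·A_cross = εσ·A_surf·T⁴  ⇒  T⁴ = S/(2σ).
T⁴ = 1.00·63.2/(2·5.67×10⁻⁸) = 5.573×10⁸ K⁴.
T = (5.573×10⁸)^(1/4).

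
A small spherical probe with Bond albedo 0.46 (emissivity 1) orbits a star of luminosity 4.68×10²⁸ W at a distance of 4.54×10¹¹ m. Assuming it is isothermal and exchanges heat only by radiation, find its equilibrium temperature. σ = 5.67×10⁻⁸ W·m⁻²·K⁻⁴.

First find the stellar flux at distance d: S = L/(4πd²) = 4.68×10²⁸/(4π·(4.54×10¹¹)²) = 18070 W/m².
For an isothermal sphere, absorbed (1−a)S·πr² = emitted σ·4πr²·T⁴, so T⁴ = (1−a)S/(4σ).
T⁴ = 0.540·18070/(4·5.67×10⁻⁸) = 4.302×10¹⁰ K⁴.

T ≈ 455 K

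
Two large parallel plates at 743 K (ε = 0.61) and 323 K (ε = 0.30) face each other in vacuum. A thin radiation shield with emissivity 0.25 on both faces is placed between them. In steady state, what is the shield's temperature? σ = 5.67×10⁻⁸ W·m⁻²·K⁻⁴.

T_s ≈ 652 K

In steady state the net flux on the hot side equals that on the cold side.
σ(T₁⁴−T_s⁴)/D₁ = σ(T_s⁴−T₂⁴)/D₂, with D₁ = 1/ε₁+1/ε_s−1 = 4.639, D₂ = 1/ε_s+1/ε₂−1 = 6.333.
Solve for T_s⁴: T_s⁴ = (D₂·T₁⁴ + D₁·T₂⁴)/(D₁+D₂) = 1.805×10¹¹ K⁴.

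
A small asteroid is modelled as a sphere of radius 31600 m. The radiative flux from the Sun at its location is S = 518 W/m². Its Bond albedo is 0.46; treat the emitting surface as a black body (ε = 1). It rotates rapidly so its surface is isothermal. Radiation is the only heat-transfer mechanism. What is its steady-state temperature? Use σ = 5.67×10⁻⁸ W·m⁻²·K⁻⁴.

At equilibrium, absorbed power = emitted power.
Absorbing cross-section = πr² = 3.137×10⁹ m²; emitting surface = 4πr² = 1.255×10¹⁰ m² (ratio 4).
(1−a)S·A_cross = εσ·A_surf·T⁴  ⇒  T⁴ = (1−a)S/(4σ).
T⁴ = 0.540·518/(4·5.67×10⁻⁸) = 1.233×10⁹ K⁴.
T = (1.233×10⁹)^(1/4).

T ≈ 187 K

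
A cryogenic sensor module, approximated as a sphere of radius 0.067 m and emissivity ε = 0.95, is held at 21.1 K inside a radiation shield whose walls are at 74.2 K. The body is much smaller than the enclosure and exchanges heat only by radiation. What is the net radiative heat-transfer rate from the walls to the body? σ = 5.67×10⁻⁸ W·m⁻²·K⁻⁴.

For a small grey body in a large enclosure: P_net = εσA(T_body⁴ − T_wall⁴).
A = 4πr² = 0.05641 m²; T_body⁴ − T_wall⁴ = 1.982×10⁵ − 3.031×10⁷ = -3.011×10⁷ K⁴.
|P_net| = 0.95·5.67×10⁻⁸·0.05641·3.011×10⁷.

P_net ≈ 0.0915 W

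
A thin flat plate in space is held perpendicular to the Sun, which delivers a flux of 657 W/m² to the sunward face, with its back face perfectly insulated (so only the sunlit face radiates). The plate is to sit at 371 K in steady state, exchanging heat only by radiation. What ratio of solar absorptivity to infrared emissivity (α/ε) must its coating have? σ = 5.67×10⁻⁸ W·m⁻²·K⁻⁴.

Balance: αS·A = εσ·1A·T⁴ ⇒ α/ε = σT⁴/S.
α/ε = 5.67×10⁻⁸·(371)⁴/657 = 5.67×10⁻⁸·1.895×10¹⁰/657.

α/ε ≈ 1.63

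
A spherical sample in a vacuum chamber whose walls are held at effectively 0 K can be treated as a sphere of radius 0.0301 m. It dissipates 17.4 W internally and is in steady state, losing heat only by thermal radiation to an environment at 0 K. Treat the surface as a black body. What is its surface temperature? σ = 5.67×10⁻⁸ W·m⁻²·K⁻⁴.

T ≈ 405 K

Steady state: internal power = radiated power, P = εσA T⁴.
Radiating area A = 4πr² = 0.01139 m².
T⁴ = P/(εσA) = 17.4/(1.0·5.67×10⁻⁸·0.01139) = 2.695×10¹⁰ K⁴.
T = (2.695×10¹⁰)^(1/4).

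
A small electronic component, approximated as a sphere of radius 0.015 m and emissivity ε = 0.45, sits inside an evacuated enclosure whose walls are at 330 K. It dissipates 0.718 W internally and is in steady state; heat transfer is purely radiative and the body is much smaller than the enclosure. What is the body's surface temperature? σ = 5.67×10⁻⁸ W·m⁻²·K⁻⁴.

T ≈ 384 K

For a small grey body in a large enclosure, net radiated power = εσA(T⁴ − T_w⁴).
Steady state: P = εσA(T⁴ − T_w⁴) with A = 4πr² = 0.002827 m².
T⁴ = P/(εσA) + T_w⁴ = 0.718/(0.45·5.67×10⁻⁸·0.002827) + (330)⁴
    = 9.953×10⁹ + 1.186×10¹⁰ = 2.181×10¹⁰ K⁴.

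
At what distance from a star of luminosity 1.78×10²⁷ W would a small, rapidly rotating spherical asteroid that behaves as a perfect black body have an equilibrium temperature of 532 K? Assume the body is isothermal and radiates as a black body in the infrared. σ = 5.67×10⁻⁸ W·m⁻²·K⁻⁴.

d ≈ 8.83×10¹⁰ m

For an isothermal black-emitting sphere, (1−a)S·πr² = σ·4πr²·T⁴ ⇒ S = 4σT⁴/(1−a).
S = 4·5.67×10⁻⁸·(532)⁴/1.00 = 18170 W/m².
Flux falls as S = L/(4πd²), so d = √(L/(4πS)) = √(1.78×10²⁷/(4π·18170)).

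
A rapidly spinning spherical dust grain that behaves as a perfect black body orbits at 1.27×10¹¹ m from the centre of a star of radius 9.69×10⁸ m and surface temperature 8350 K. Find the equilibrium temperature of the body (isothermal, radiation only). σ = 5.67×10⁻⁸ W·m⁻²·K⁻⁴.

T ≈ 516 K

The star's surface emits σT_*⁴; at distance d the flux is S = σT_*⁴(R_*/d)².
S = 5.67×10⁻⁸·(8350)⁴·(9.69×10⁸/1.27×10¹¹)² = 16050 W/m².
For an isothermal sphere T⁴ = (1−a)S/(4σ) = 7.075×10¹⁰ K⁴.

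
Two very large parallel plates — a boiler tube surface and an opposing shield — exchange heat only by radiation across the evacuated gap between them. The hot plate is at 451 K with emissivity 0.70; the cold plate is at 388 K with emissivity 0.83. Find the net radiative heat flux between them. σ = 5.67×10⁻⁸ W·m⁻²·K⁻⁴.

q ≈ 649 W/m²

For two infinite grey parallel plates, q = σ(T₁⁴ − T₂⁴)/(1/ε₁ + 1/ε₂ − 1).
T₁⁴ − T₂⁴ = 4.137×10¹⁰ − 2.266×10¹⁰ = 1.871×10¹⁰ K⁴.
1/ε₁ + 1/ε₂ − 1 = 1.429 + 1.205 − 1 = 1.633.
q = 5.67×10⁻⁸ × 1.871×10¹⁰ / 1.633.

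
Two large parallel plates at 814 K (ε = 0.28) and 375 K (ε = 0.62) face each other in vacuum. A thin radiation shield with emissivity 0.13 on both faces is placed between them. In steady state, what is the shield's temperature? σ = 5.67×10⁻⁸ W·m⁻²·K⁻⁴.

T_s ≈ 675 K

In steady state the net flux on the hot side equals that on the cold side.
σ(T₁⁴−T_s⁴)/D₁ = σ(T_s⁴−T₂⁴)/D₂, with D₁ = 1/ε₁+1/ε_s−1 = 10.26, D₂ = 1/ε_s+1/ε₂−1 = 8.305.
Solve for T_s⁴: T_s⁴ = (D₂·T₁⁴ + D₁·T₂⁴)/(D₁+D₂) = 2.073×10¹¹ K⁴.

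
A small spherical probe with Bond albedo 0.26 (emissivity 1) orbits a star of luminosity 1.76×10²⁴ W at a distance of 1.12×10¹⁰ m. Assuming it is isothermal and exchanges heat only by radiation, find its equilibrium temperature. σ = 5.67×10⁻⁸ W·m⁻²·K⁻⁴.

T ≈ 246 K

First find the stellar flux at distance d: S = L/(4πd²) = 1.76×10²⁴/(4π·(1.12×10¹⁰)²) = 1117 W/m².
For an isothermal sphere, absorbed (1−a)S·πr² = emitted σ·4πr²·T⁴, so T⁴ = (1−a)S/(4σ).
T⁴ = 0.740·1117/(4·5.67×10⁻⁸) = 3.643×10⁹ K⁴.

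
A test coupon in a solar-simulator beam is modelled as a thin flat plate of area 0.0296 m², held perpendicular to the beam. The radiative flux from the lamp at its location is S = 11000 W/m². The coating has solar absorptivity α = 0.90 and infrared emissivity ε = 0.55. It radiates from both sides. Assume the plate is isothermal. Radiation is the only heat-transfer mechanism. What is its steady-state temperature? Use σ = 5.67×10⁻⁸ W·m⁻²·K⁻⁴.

At equilibrium, absorbed power = emitted power.
Absorbing cross-section = A = 0.02960 m²; emitting surface = 2A = 0.05920 m² (ratio 2).
αS·A_cross = εσ·A_surf·T⁴  ⇒  T⁴ = αS/(ε·2σ).
T⁴ = 0.900·11000/(0.55·2·5.67×10⁻⁸) = 1.587×10¹¹ K⁴.
T = (1.587×10¹¹)^(1/4).

T ≈ 631 K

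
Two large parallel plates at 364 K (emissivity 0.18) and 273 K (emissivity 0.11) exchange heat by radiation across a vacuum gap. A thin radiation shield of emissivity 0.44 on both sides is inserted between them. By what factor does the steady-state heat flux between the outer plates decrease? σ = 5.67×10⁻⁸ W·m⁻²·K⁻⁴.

factor ≈ 1.26

Without shield: q₀ = σΔ(T⁴)/(1/ε₁+1/ε₂−1) with denominator 13.65.
With shield the two gaps are in series; the resistances add: (1/ε₁+1/ε_s−1)+(1/ε_s+1/ε₂−1) = 6.828+10.36 = 17.19.
Heat-flux ratio q₀/q = 17.19/13.65.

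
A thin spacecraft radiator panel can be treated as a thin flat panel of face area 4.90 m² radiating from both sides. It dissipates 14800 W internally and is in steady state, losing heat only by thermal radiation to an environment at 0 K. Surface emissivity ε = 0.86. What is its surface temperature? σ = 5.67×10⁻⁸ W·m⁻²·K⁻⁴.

Steady state: internal power = radiated power, P = εσA T⁴.
Radiating area A = 2·4.90 = 9.800 m².
T⁴ = P/(εσA) = 14800/(0.86·5.67×10⁻⁸·9.800) = 3.097×10¹⁰ K⁴.
T = (3.097×10¹⁰)^(1/4).

T ≈ 420 K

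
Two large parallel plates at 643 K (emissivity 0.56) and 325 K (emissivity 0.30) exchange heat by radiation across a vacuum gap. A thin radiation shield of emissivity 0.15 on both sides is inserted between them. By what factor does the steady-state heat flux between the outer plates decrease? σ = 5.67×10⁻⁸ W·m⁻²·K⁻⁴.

factor ≈ 3.99

Without shield: q₀ = σΔ(T⁴)/(1/ε₁+1/ε₂−1) with denominator 4.119.
With shield the two gaps are in series; the resistances add: (1/ε₁+1/ε_s−1)+(1/ε_s+1/ε₂−1) = 7.452+9.000 = 16.45.
Heat-flux ratio q₀/q = 16.45/4.119.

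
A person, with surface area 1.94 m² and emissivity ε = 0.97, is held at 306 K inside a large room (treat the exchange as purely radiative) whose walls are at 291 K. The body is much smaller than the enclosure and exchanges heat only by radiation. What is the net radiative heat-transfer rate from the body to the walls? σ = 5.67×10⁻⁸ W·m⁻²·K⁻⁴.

For a small grey body in a large enclosure: P_net = εσA(T_body⁴ − T_wall⁴).
A = 1.94 m²; T_body⁴ − T_wall⁴ = 8.768×10⁹ − 7.171×10⁹ = 1.597×10⁹ K⁴.
|P_net| = 0.97·5.67×10⁻⁸·1.940·1.597×10⁹.

P_net ≈ 170 W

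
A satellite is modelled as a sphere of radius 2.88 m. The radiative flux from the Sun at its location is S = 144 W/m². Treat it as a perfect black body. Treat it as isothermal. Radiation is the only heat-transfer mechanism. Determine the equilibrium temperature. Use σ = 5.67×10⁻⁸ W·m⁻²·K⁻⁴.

At equilibrium, absorbed power = emitted power.
Absorbing cross-section = πr² = 26.06 m²; emitting surface = 4πr² = 104.2 m² (ratio 4).
S·A_cross = εσ·A_surf·T⁴  ⇒  T⁴ = S/(4σ).
T⁴ = 1.00·144/(4·5.67×10⁻⁸) = 6.349×10⁸ K⁴.
T = (6.349×10⁸)^(1/4).

T ≈ 159 K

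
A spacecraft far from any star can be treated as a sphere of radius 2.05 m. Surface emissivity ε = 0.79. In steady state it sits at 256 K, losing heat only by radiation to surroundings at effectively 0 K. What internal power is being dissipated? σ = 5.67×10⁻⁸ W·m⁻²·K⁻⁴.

Steady state: P = εσA T⁴.
A = 4πr² = 52.81 m²; T⁴ = (256)⁴ = 4.295×10⁹ K⁴.
P = 0.79 × 5.67×10⁻⁸ × 52.81 × 4.295×10⁹.

P ≈ 10200 W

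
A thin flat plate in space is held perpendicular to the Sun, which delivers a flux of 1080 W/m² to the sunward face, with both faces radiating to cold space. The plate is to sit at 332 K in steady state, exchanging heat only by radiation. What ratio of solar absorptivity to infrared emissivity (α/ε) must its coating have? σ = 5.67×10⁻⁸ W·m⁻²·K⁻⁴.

Balance: αS·A = εσ·2A·T⁴ ⇒ α/ε = 2σT⁴/S.
α/ε = 2·5.67×10⁻⁸·(332)⁴/1080 = 2·5.67×10⁻⁸·1.215×10¹⁰/1080.

α/ε ≈ 1.28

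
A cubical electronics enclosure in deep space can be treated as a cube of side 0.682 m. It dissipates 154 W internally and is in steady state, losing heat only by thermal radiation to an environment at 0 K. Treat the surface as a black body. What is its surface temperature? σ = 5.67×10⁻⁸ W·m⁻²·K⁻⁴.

Steady state: internal power = radiated power, P = εσA T⁴.
Radiating area A = 6L² = 2.791 m².
T⁴ = P/(εσA) = 154/(1.0·5.67×10⁻⁸·2.791) = 9.732×10⁸ K⁴.
T = (9.732×10⁸)^(1/4).

T ≈ 177 K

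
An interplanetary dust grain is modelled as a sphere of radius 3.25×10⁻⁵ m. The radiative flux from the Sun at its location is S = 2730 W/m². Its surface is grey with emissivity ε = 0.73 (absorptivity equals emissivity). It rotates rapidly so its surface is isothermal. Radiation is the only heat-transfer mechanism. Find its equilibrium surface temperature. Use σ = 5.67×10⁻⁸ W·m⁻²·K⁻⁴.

At equilibrium, absorbed power = emitted power.
Absorbing cross-section = πr² = 3.318×10⁻⁹ m²; emitting surface = 4πr² = 1.327×10⁻⁸ m² (ratio 4).
εS·A_cross = εσ·A_surf·T⁴  ⇒  T⁴ = S/(4σ)   (ε cancels).
T⁴ = 2730/(4·5.67×10⁻⁸) = 1.204×10¹⁰ K⁴.
T = (1.204×10¹⁰)^(1/4).

T ≈ 331 K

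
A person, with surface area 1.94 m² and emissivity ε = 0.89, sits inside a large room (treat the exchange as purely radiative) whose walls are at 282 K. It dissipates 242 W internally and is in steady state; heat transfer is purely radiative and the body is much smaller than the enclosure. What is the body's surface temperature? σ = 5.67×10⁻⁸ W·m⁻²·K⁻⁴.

For a small grey body in a large enclosure, net radiated power = εσA(T⁴ − T_w⁴).
Steady state: P = εσA(T⁴ − T_w⁴) with A = 1.94 m².
T⁴ = P/(εσA) + T_w⁴ = 242/(0.89·5.67×10⁻⁸·1.940) + (282)⁴
    = 2.472×10⁹ + 6.324×10⁹ = 8.796×10⁹ K⁴.

T ≈ 306 K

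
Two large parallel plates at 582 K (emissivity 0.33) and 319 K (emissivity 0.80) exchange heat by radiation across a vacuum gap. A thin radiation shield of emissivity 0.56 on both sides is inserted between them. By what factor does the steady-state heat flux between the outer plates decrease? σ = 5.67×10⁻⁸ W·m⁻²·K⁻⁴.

factor ≈ 1.78

Without shield: q₀ = σΔ(T⁴)/(1/ε₁+1/ε₂−1) with denominator 3.280.
With shield the two gaps are in series; the resistances add: (1/ε₁+1/ε_s−1)+(1/ε_s+1/ε₂−1) = 3.816+2.036 = 5.852.
Heat-flux ratio q₀/q = 5.852/3.280.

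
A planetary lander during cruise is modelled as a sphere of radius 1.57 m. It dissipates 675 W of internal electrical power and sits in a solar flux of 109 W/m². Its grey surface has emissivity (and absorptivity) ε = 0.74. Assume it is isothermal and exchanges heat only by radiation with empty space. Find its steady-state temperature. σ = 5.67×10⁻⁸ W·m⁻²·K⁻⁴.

T ≈ 178 K

At steady state, absorbed solar power + internal power = radiated power.
Absorbed: α·S·A_cross = 0.74·109·7.744 = 624.6 W (cross-section πr²).
Total input = 624.6 + 675 = 1300 W.
Radiated: εσ·A_surf·T⁴ with A_surf = 4πr² = 30.97 m².
T⁴ = 1300/(0.74·5.67×10⁻⁸·30.97) = 1.000×10⁹ K⁴.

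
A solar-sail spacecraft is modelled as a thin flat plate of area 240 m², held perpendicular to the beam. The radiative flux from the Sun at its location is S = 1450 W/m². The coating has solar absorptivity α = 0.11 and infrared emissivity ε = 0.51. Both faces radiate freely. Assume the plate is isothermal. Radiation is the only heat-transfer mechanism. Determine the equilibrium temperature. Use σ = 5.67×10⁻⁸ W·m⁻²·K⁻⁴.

T ≈ 229 K

At equilibrium, absorbed power = emitted power.
Absorbing cross-section = A = 240.0 m²; emitting surface = 2A = 480.0 m² (ratio 2).
αS·A_cross = εσ·A_surf·T⁴  ⇒  T⁴ = αS/(ε·2σ).
T⁴ = 0.110·1450/(0.51·2·5.67×10⁻⁸) = 2.758×10⁹ K⁴.
T = (2.758×10⁹)^(1/4).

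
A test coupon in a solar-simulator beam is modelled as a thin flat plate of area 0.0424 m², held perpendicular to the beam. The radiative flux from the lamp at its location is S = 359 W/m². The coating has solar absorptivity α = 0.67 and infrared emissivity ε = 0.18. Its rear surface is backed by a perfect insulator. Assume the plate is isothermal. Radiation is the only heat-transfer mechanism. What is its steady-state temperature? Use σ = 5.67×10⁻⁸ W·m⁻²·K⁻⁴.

T ≈ 392 K

At equilibrium, absorbed power = emitted power.
Absorbing cross-section = A = 0.04240 m²; emitting surface = A = 0.04240 m² (ratio 1).
αS·A_cross = εσ·A_surf·T⁴  ⇒  T⁴ = αS/(ε·1σ).
T⁴ = 0.670·359/(0.18·1·5.67×10⁻⁸) = 2.357×10¹⁰ K⁴.
T = (2.357×10¹⁰)^(1/4).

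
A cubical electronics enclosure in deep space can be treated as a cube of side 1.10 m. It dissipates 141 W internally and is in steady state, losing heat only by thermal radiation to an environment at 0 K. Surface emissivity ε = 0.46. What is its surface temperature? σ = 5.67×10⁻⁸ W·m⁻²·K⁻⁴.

Steady state: internal power = radiated power, P = εσA T⁴.
Radiating area A = 6L² = 7.260 m².
T⁴ = P/(εσA) = 141/(0.46·5.67×10⁻⁸·7.260) = 7.446×10⁸ K⁴.
T = (7.446×10⁸)^(1/4).

T ≈ 165 K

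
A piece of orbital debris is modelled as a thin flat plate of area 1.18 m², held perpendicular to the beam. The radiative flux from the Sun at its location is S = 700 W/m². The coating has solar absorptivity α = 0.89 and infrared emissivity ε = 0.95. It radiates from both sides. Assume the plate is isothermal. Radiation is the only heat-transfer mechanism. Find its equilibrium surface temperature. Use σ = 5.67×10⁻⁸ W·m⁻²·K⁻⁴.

At equilibrium, absorbed power = emitted power.
Absorbing cross-section = A = 1.180 m²; emitting surface = 2A = 2.360 m² (ratio 2).
αS·A_cross = εσ·A_surf·T⁴  ⇒  T⁴ = αS/(ε·2σ).
T⁴ = 0.890·700/(0.95·2·5.67×10⁻⁸) = 5.783×10⁹ K⁴.
T = (5.783×10⁹)^(1/4).

T ≈ 276 K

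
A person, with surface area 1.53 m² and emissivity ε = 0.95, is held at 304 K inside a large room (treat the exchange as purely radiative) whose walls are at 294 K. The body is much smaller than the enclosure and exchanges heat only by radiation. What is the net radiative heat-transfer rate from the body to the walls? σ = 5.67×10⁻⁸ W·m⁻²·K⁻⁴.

For a small grey body in a large enclosure: P_net = εσA(T_body⁴ − T_wall⁴).
A = 1.53 m²; T_body⁴ − T_wall⁴ = 8.541×10⁹ − 7.471×10⁹ = 1.070×10⁹ K⁴.
|P_net| = 0.95·5.67×10⁻⁸·1.530·1.070×10⁹.

P_net ≈ 88.1 W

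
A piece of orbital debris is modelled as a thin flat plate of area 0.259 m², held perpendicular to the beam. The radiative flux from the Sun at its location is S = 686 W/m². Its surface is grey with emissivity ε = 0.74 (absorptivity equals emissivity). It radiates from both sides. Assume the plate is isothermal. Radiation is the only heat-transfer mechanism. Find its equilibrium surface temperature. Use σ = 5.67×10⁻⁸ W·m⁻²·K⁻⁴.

At equilibrium, absorbed power = emitted power.
Absorbing cross-section = A = 0.2590 m²; emitting surface = 2A = 0.5180 m² (ratio 2).
εS·A_cross = εσ·A_surf·T⁴  ⇒  T⁴ = S/(2σ)   (ε cancels).
T⁴ = 686/(2·5.67×10⁻⁸) = 6.049×10⁹ K⁴.
T = (6.049×10⁹)^(1/4).

T ≈ 279 K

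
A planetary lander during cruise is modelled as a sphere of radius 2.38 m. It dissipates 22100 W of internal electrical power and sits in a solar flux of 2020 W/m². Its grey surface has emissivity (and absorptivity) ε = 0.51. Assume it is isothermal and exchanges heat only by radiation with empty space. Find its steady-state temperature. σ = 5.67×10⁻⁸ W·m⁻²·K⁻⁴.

At steady state, absorbed solar power + internal power = radiated power.
Absorbed: α·S·A_cross = 0.51·2020·17.80 = 18330 W (cross-section πr²).
Total input = 18330 + 22100 = 40430 W.
Radiated: εσ·A_surf·T⁴ with A_surf = 4πr² = 71.18 m².
T⁴ = 40430/(0.51·5.67×10⁻⁸·71.18) = 1.964×10¹⁰ K⁴.

T ≈ 374 K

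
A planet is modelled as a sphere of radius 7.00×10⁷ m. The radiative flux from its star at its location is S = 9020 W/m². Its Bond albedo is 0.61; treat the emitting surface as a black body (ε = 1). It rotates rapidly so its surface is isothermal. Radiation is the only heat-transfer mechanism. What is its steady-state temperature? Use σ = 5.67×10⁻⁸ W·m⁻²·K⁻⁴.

At equilibrium, absorbed power = emitted power.
Absorbing cross-section = πr² = 1.539×10¹⁶ m²; emitting surface = 4πr² = 6.158×10¹⁶ m² (ratio 4).
(1−a)S·A_cross = εσ·A_surf·T⁴  ⇒  T⁴ = (1−a)S/(4σ).
T⁴ = 0.390·9020/(4·5.67×10⁻⁸) = 1.551×10¹⁰ K⁴.
T = (1.551×10¹⁰)^(1/4).

T ≈ 353 K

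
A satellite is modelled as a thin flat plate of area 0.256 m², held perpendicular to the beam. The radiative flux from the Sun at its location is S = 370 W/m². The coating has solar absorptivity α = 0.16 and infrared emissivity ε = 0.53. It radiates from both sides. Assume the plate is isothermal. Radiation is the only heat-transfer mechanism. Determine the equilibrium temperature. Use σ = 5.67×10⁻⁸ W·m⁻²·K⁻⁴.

T ≈ 177 K

At equilibrium, absorbed power = emitted power.
Absorbing cross-section = A = 0.2560 m²; emitting surface = 2A = 0.5120 m² (ratio 2).
αS·A_cross = εσ·A_surf·T⁴  ⇒  T⁴ = αS/(ε·2σ).
T⁴ = 0.160·370/(0.53·2·5.67×10⁻⁸) = 9.850×10⁸ K⁴.
T = (9.850×10⁸)^(1/4).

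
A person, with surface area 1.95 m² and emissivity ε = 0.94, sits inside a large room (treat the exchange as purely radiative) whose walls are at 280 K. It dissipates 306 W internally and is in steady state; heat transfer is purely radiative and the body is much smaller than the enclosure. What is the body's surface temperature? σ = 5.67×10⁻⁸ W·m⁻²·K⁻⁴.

T ≈ 309 K

For a small grey body in a large enclosure, net radiated power = εσA(T⁴ − T_w⁴).
Steady state: P = εσA(T⁴ − T_w⁴) with A = 1.95 m².
T⁴ = P/(εσA) + T_w⁴ = 306/(0.94·5.67×10⁻⁸·1.950) + (280)⁴
    = 2.944×10⁹ + 6.147×10⁹ = 9.091×10⁹ K⁴.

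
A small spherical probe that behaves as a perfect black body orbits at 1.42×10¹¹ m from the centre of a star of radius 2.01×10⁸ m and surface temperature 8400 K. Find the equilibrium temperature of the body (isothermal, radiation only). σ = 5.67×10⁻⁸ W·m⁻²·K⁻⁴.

T ≈ 223 K

The star's surface emits σT_*⁴; at distance d the flux is S = σT_*⁴(R_*/d)².
S = 5.67×10⁻⁸·(8400)⁴·(2.01×10⁸/1.42×10¹¹)² = 565.6 W/m².
For an isothermal sphere T⁴ = (1−a)S/(4σ) = 2.494×10⁹ K⁴.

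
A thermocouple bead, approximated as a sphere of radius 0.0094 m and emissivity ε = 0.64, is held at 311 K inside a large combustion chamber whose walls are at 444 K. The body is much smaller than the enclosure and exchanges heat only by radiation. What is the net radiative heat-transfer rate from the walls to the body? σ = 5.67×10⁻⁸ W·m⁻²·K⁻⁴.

For a small grey body in a large enclosure: P_net = εσA(T_body⁴ − T_wall⁴).
A = 4πr² = 0.001110 m²; T_body⁴ − T_wall⁴ = 9.355×10⁹ − 3.886×10¹⁰ = -2.951×10¹⁰ K⁴.
|P_net| = 0.64·5.67×10⁻⁸·0.001110·2.951×10¹⁰.

P_net ≈ 1.19 W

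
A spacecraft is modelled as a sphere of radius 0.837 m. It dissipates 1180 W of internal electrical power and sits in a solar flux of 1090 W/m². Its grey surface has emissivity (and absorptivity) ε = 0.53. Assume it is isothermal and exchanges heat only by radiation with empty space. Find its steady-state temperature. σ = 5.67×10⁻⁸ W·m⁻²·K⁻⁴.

T ≈ 310 K

At steady state, absorbed solar power + internal power = radiated power.
Absorbed: α·S·A_cross = 0.53·1090·2.201 = 1271 W (cross-section πr²).
Total input = 1271 + 1180 = 2451 W.
Radiated: εσ·A_surf·T⁴ with A_surf = 4πr² = 8.804 m².
T⁴ = 2451/(0.53·5.67×10⁻⁸·8.804) = 9.266×10⁹ K⁴.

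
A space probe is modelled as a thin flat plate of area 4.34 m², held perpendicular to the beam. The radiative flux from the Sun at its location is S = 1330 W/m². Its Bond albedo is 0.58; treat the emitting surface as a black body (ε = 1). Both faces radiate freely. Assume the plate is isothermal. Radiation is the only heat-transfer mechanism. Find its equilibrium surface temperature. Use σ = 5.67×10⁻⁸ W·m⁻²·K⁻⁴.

T ≈ 265 K

At equilibrium, absorbed power = emitted power.
Absorbing cross-section = A = 4.340 m²; emitting surface = 2A = 8.680 m² (ratio 2).
(1−a)S·A_cross = εσ·A_surf·T⁴  ⇒  T⁴ = (1−a)S/(2σ).
T⁴ = 0.420·1330/(2·5.67×10⁻⁸) = 4.926×10⁹ K⁴.
T = (4.926×10⁹)^(1/4).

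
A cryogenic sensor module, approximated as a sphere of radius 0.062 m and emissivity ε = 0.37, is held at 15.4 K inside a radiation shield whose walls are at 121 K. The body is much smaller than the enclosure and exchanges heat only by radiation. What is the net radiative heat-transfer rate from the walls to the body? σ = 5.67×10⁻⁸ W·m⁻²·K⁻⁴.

P_net ≈ 0.217 W

For a small grey body in a large enclosure: P_net = εσA(T_body⁴ − T_wall⁴).
A = 4πr² = 0.04831 m²; T_body⁴ − T_wall⁴ = 56240 − 2.144×10⁸ = -2.143×10⁸ K⁴.
|P_net| = 0.37·5.67×10⁻⁸·0.04831·2.143×10⁸.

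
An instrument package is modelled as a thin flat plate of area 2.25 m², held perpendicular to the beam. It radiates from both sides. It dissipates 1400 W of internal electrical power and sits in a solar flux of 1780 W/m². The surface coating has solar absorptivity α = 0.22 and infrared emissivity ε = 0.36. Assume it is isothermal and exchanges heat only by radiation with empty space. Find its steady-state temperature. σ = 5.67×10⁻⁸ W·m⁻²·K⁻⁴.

At steady state, absorbed solar power + internal power = radiated power.
Absorbed: α·S·A_cross = 0.22·1780·2.250 = 881.1 W (cross-section A).
Total input = 881.1 + 1400 = 2281 W.
Radiated: εσ·A_surf·T⁴ with A_surf = 2A = 4.500 m².
T⁴ = 2281/(0.36·5.67×10⁻⁸·4.500) = 2.483×10¹⁰ K⁴.

T ≈ 397 K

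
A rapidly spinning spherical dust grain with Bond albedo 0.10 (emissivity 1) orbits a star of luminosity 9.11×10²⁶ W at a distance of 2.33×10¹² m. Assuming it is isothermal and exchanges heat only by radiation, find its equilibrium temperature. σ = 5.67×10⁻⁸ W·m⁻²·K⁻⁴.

First find the stellar flux at distance d: S = L/(4πd²) = 9.11×10²⁶/(4π·(2.33×10¹²)²) = 13.35 W/m².
For an isothermal sphere, absorbed (1−a)S·πr² = emitted σ·4πr²·T⁴, so T⁴ = (1−a)S/(4σ).
T⁴ = 0.900·13.35/(4·5.67×10⁻⁸) = 5.299×10⁷ K⁴.

T ≈ 85.3 K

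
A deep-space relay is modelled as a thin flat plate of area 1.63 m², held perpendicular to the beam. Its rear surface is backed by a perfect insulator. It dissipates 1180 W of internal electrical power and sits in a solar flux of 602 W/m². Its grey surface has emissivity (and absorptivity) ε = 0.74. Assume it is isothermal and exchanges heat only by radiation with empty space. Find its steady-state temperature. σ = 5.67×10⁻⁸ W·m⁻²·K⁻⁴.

At steady state, absorbed solar power + internal power = radiated power.
Absorbed: α·S·A_cross = 0.74·602·1.630 = 726.1 W (cross-section A).
Total input = 726.1 + 1180 = 1906 W.
Radiated: εσ·A_surf·T⁴ with A_surf = A = 1.630 m².
T⁴ = 1906/(0.74·5.67×10⁻⁸·1.630) = 2.787×10¹⁰ K⁴.

T ≈ 409 K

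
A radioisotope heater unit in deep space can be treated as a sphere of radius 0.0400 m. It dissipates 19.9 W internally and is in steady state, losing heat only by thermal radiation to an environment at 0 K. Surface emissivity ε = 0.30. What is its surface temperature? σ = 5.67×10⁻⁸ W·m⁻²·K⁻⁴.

Steady state: internal power = radiated power, P = εσA T⁴.
Radiating area A = 4πr² = 0.02011 m².
T⁴ = P/(εσA) = 19.9/(0.30·5.67×10⁻⁸·0.02011) = 5.819×10¹⁰ K⁴.
T = (5.819×10¹⁰)^(1/4).

T ≈ 491 K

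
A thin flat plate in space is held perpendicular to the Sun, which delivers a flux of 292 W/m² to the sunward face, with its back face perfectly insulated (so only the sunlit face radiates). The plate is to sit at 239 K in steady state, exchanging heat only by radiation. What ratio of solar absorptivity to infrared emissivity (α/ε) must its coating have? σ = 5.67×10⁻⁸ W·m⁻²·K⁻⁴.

α/ε ≈ 0.634

Balance: αS·A = εσ·1A·T⁴ ⇒ α/ε = σT⁴/S.
α/ε = 5.67×10⁻⁸·(239)⁴/292 = 5.67×10⁻⁸·3.263×10⁹/292.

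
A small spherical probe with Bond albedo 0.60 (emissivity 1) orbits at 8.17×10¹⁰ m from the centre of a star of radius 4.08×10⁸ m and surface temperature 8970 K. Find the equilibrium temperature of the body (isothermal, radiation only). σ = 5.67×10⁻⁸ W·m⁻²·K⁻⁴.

The star's surface emits σT_*⁴; at distance d the flux is S = σT_*⁴(R_*/d)².
S = 5.67×10⁻⁸·(8970)⁴·(4.08×10⁸/8.17×10¹⁰)² = 9154 W/m².
For an isothermal sphere T⁴ = (1−a)S/(4σ) = 1.615×10¹⁰ K⁴.

T ≈ 356 K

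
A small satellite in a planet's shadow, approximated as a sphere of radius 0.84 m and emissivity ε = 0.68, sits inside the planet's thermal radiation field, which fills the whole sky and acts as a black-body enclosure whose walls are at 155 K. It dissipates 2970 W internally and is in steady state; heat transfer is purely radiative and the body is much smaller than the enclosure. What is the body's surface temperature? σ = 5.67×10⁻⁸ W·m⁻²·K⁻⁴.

For a small grey body in a large enclosure, net radiated power = εσA(T⁴ − T_w⁴).
Steady state: P = εσA(T⁴ − T_w⁴) with A = 4πr² = 8.867 m².
T⁴ = P/(εσA) + T_w⁴ = 2970/(0.68·5.67×10⁻⁸·8.867) + (155)⁴
    = 8.688×10⁹ + 5.772×10⁸ = 9.265×10⁹ K⁴.

T ≈ 310 K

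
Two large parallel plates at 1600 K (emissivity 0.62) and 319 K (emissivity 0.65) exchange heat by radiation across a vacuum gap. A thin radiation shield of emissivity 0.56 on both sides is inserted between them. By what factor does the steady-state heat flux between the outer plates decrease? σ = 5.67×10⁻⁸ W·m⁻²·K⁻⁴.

factor ≈ 2.20

Without shield: q₀ = σΔ(T⁴)/(1/ε₁+1/ε₂−1) with denominator 2.151.
With shield the two gaps are in series; the resistances add: (1/ε₁+1/ε_s−1)+(1/ε_s+1/ε₂−1) = 2.399+2.324 = 4.723.
Heat-flux ratio q₀/q = 4.723/2.151.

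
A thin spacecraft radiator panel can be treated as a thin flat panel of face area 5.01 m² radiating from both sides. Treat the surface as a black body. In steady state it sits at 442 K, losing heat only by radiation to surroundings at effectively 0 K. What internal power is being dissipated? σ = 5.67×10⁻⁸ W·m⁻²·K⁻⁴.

P ≈ 21700 W

Steady state: P = εσA T⁴.
A = 2·5.01 = 10.02 m²; T⁴ = (442)⁴ = 3.817×10¹⁰ K⁴.
P = 1.0 × 5.67×10⁻⁸ × 10.02 × 3.817×10¹⁰.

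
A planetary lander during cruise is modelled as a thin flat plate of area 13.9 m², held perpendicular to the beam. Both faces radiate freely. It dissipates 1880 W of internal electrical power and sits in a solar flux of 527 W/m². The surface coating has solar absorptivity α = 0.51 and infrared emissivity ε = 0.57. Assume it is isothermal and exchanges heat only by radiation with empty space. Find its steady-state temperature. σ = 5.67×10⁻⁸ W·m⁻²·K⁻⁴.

T ≈ 281 K

At steady state, absorbed solar power + internal power = radiated power.
Absorbed: α·S·A_cross = 0.51·527·13.90 = 3736 W (cross-section A).
Total input = 3736 + 1880 = 5616 W.
Radiated: εσ·A_surf·T⁴ with A_surf = 2A = 27.80 m².
T⁴ = 5616/(0.57·5.67×10⁻⁸·27.80) = 6.251×10⁹ K⁴.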